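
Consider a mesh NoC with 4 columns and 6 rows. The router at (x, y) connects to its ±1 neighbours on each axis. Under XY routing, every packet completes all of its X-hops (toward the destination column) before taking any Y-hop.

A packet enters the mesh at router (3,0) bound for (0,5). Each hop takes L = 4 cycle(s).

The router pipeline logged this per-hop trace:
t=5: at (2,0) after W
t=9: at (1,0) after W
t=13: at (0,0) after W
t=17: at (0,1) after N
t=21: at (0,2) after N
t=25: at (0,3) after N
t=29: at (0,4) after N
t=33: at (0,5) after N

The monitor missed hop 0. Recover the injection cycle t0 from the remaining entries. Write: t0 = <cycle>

The first recorded entry is hop 1 at cycle 5.
t0 = cyc[1] − L = 5 − 4 = 1.

t0 = 1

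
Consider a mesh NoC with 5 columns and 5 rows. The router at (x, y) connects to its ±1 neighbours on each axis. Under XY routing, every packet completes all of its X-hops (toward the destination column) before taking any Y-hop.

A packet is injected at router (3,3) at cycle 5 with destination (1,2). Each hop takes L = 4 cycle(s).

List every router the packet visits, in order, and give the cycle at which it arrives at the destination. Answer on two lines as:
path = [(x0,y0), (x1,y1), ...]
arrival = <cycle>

path = [(3,3), (2,3), (1,3), (1,2)]
arrival = 17

  0. router=(3,3) cycle=5 (inject)
  1. router=(2,3) cycle=9 dir=W
  2. router=(1,3) cycle=13 dir=W
  3. router=(1,2) cycle=17 dir=S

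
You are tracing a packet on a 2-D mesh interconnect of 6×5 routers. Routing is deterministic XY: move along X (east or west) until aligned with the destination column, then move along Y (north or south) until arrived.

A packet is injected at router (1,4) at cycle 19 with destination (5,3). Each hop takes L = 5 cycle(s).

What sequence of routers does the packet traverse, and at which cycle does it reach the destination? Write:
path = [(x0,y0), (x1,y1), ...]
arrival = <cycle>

src (1,4)  cyc=19
E→(2,4)  cyc=24
E→(3,4)  cyc=29
E→(4,4)  cyc=34
E→(5,4)  cyc=39
S→(5,3)  cyc=44

path = [(1,4), (2,4), (3,4), (4,4), (5,4), (5,3)]
arrival = 44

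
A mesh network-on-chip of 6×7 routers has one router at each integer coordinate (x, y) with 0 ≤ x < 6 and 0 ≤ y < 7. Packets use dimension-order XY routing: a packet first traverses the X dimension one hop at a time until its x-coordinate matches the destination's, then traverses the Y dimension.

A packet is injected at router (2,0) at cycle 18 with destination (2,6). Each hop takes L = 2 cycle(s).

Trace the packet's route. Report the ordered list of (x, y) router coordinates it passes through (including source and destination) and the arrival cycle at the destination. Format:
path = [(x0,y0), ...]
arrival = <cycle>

  0. router=(2,0) cycle=18 (inject)
  1. router=(2,1) cycle=20 dir=N
  2. router=(2,2) cycle=22 dir=N
  3. router=(2,3) cycle=24 dir=N
  4. router=(2,4) cycle=26 dir=N
  5. router=(2,5) cycle=28 dir=N
  6. router=(2,6) cycle=30 dir=N

path = [(2,0), (2,1), (2,2), (2,3), (2,4), (2,5), (2,6)]
arrival = 30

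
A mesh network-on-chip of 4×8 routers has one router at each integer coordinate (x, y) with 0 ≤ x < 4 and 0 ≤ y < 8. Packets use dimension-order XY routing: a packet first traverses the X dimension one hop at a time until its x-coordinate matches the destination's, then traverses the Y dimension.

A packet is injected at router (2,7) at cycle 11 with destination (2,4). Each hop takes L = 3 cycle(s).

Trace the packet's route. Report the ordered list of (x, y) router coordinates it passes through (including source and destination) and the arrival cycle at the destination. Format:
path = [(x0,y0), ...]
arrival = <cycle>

t=11: at (2,7)
t=14: at (2,6) after S
t=17: at (2,5) after S
t=20: at (2,4) after S

path = [(2,7), (2,6), (2,5), (2,4)]
arrival = 20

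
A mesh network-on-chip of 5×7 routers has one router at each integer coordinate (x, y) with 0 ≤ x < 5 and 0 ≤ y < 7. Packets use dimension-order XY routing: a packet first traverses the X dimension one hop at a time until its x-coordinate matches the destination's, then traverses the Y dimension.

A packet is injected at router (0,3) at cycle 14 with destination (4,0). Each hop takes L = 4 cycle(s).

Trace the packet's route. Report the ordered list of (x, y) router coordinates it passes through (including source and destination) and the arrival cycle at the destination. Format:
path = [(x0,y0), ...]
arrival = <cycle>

  0. router=(0,3) cycle=14 (inject)
  1. router=(1,3) cycle=18 dir=E
  2. router=(2,3) cycle=22 dir=E
  3. router=(3,3) cycle=26 dir=E
  4. router=(4,3) cycle=30 dir=E
  5. router=(4,2) cycle=34 dir=S
  6. router=(4,1) cycle=38 dir=S
  7. router=(4,0) cycle=42 dir=S

path = [(0,3), (1,3), (2,3), (3,3), (4,3), (4,2), (4,1), (4,0)]
arrival = 42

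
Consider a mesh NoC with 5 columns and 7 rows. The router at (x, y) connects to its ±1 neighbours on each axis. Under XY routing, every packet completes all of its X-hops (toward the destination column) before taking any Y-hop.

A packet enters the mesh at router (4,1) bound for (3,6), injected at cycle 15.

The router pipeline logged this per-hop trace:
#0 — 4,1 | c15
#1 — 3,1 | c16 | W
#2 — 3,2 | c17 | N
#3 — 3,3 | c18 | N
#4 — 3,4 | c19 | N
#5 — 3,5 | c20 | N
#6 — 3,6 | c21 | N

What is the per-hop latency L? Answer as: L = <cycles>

From hop 0 (15) to hop 1 (16): +1 cycles.
Each hop adds L, hence L = 1.

L = 1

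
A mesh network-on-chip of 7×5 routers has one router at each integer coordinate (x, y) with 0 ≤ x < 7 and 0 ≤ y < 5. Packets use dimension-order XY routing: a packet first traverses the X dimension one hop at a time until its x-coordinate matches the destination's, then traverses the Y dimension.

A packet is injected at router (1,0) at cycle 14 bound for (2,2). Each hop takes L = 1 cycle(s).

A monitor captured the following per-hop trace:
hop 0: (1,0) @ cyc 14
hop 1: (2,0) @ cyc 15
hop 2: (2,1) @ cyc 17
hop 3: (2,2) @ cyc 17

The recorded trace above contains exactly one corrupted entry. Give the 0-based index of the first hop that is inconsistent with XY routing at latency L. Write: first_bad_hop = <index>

first_bad_hop = 2

  1: Δx=+1 Δy=+0 Δt=1 [ok]
  2: Δx=+0 Δy=+1 Δt=2 [BAD: Δcyc=2≠L]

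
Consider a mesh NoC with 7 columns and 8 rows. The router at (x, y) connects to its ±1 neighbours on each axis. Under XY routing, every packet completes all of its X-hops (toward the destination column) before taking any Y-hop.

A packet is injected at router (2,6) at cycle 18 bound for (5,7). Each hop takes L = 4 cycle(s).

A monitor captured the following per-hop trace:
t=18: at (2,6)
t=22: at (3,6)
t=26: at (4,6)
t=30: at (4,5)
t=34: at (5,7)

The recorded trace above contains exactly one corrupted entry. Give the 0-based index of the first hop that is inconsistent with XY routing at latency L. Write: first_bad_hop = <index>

hop 1: step (+1,+0), +4 cyc — ok
hop 2: step (+1,+0), +4 cyc — ok
hop 3: step (+0,-1), +4 cyc — BAD: Y-move but x=4≠5

first_bad_hop = 3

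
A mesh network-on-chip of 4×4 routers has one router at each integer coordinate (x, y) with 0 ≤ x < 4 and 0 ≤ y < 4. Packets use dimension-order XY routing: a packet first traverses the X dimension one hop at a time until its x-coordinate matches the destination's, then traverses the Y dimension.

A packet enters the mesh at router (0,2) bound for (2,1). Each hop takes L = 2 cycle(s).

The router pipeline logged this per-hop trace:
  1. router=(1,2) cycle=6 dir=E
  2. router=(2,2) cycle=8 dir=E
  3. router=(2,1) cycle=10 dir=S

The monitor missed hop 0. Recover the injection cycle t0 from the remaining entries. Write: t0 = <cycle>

t0 = 4

The first recorded entry is hop 1 at cycle 6.
Therefore t0 = 6 − L = 4.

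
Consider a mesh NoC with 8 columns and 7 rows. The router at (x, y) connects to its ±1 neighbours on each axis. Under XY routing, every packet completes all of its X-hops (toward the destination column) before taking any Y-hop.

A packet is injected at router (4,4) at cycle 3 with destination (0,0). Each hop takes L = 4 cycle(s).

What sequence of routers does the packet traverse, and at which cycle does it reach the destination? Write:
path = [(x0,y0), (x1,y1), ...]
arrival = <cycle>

path = [(4,4), (3,4), (2,4), (1,4), (0,4), (0,3), (0,2), (0,1), (0,0)]
arrival = 35

[0] x=4 y=4 t=3
[1] x=3 y=4 t=7 →W
[2] x=2 y=4 t=11 →W
[3] x=1 y=4 t=15 →W
[4] x=0 y=4 t=19 →W
[5] x=0 y=3 t=23 →S
[6] x=0 y=2 t=27 →S
[7] x=0 y=1 t=31 →S
[8] x=0 y=0 t=35 →S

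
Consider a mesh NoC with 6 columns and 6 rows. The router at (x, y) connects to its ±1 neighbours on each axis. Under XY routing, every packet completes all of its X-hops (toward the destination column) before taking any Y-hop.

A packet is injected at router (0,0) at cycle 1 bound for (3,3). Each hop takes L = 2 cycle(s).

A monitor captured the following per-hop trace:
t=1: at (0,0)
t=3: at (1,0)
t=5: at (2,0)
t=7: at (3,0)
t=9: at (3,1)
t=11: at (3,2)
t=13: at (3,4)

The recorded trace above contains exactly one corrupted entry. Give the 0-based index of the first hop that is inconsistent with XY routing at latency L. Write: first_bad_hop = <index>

[1] (+1,+0) / 2c ⇒ ok
[2] (+1,+0) / 2c ⇒ ok
[3] (+1,+0) / 2c ⇒ ok
[4] (+0,+1) / 2c ⇒ ok
[5] (+0,+1) / 2c ⇒ ok
[6] (+0,+2) / 2c ⇒ BAD: non-unit step

first_bad_hop = 6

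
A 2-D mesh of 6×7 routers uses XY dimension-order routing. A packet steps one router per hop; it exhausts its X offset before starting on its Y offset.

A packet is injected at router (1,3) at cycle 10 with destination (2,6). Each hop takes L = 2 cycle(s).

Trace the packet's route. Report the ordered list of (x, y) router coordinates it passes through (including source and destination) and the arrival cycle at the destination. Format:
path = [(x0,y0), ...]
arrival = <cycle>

path = [(1,3), (2,3), (2,4), (2,5), (2,6)]
arrival = 18

#0 — 1,3 | c10
#1 — 2,3 | c12 | E
#2 — 2,4 | c14 | N
#3 — 2,5 | c16 | N
#4 — 2,6 | c18 | N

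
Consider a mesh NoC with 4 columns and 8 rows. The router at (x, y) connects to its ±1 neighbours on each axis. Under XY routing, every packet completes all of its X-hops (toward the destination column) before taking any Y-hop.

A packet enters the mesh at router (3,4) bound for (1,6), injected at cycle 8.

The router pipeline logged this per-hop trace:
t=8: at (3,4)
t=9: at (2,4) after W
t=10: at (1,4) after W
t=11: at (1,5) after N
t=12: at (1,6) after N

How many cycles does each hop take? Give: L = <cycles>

Between hops 0 and 1 the cycle counter advances 9 − 8 = 1.
That increment is L by definition: L = 1.

L = 1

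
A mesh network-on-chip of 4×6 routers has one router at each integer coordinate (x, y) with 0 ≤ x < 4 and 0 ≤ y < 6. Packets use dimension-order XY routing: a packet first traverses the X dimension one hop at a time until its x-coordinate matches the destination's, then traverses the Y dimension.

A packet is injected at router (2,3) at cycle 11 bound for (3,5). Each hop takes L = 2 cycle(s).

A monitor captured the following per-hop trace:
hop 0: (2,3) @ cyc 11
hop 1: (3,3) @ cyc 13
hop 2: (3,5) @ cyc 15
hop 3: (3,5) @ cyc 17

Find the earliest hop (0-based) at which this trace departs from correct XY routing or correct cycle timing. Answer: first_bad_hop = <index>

check 1→ d=(1,0) cyc+2: ok
check 2→ d=(0,2) cyc+2: BAD: non-unit step

first_bad_hop = 2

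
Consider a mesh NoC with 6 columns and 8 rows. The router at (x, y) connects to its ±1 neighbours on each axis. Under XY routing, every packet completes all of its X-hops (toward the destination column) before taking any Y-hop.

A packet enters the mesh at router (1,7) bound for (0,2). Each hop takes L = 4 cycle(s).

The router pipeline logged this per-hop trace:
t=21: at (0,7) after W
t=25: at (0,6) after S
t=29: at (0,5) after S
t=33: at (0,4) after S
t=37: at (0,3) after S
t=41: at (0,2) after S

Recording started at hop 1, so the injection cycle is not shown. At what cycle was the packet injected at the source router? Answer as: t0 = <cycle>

cyc[1] = 21 and cyc[k] = t0 + k·L for every k.
So t0 = 21 − 1·4 = 17.

t0 = 17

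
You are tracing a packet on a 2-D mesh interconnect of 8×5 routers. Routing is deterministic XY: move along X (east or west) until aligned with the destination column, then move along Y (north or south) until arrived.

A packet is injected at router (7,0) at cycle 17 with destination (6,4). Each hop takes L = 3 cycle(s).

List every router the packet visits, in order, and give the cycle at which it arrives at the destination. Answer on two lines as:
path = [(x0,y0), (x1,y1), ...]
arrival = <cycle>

t=17: at (7,0)
t=20: at (6,0) after W
t=23: at (6,1) after N
t=26: at (6,2) after N
t=29: at (6,3) after N
t=32: at (6,4) after N

path = [(7,0), (6,0), (6,1), (6,2), (6,3), (6,4)]
arrival = 32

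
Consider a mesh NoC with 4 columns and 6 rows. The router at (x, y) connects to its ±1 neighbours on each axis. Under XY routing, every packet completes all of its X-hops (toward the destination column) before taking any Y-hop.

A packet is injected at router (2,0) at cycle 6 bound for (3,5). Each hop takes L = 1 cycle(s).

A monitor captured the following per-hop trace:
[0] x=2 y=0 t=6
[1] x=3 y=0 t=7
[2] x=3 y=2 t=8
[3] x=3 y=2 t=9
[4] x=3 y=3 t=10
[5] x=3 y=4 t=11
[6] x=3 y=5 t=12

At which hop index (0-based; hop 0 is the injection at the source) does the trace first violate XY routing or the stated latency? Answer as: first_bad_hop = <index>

  1: Δx=+1 Δy=+0 Δt=1 [ok]
  2: Δx=+0 Δy=+2 Δt=1 [BAD: non-unit step]

first_bad_hop = 2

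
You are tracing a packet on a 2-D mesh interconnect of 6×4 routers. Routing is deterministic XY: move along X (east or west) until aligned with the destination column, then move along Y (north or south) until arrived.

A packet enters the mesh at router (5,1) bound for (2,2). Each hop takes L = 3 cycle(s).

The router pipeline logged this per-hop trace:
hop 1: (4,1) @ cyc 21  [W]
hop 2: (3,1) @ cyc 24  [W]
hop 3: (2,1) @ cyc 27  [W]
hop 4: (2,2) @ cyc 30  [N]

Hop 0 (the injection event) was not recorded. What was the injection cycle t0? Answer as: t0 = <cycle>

At hop 1 the cycle is 21; in general cyc_k = t0 + kL.
Subtract one hop: t0 = 21 − 3 = 18.

t0 = 18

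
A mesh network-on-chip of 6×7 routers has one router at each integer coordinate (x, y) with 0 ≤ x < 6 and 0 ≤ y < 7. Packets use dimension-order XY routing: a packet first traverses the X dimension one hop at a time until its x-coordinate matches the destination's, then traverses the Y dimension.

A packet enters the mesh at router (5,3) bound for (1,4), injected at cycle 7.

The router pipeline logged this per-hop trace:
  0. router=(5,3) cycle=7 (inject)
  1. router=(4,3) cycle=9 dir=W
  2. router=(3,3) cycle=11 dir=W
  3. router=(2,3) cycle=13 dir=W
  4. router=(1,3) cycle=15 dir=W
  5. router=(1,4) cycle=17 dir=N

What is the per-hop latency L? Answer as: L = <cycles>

L = 2

From hop 0 (7) to hop 1 (9): +2 cycles.
One hop costs L cycles, so L = 2.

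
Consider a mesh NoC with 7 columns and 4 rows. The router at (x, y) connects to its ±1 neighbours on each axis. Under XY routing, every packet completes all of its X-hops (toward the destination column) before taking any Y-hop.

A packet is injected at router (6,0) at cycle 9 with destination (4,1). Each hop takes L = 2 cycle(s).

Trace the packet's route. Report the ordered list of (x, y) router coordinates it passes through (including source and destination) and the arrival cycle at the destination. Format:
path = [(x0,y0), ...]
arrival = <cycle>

src (6,0)  cyc=9
W→(5,0)  cyc=11
W→(4,0)  cyc=13
N→(4,1)  cyc=15

path = [(6,0), (5,0), (4,0), (4,1)]
arrival = 15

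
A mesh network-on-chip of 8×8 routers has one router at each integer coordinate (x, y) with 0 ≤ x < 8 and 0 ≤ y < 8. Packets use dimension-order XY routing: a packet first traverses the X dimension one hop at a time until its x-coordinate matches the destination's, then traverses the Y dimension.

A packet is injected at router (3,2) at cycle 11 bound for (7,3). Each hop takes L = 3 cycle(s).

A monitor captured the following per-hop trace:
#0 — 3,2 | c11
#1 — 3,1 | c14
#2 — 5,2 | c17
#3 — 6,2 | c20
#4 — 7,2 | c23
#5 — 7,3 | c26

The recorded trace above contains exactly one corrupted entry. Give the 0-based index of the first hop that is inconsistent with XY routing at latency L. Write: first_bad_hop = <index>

first_bad_hop = 1

check 1→ d=(0,-1) cyc+3: BAD: Y-move but x=3≠7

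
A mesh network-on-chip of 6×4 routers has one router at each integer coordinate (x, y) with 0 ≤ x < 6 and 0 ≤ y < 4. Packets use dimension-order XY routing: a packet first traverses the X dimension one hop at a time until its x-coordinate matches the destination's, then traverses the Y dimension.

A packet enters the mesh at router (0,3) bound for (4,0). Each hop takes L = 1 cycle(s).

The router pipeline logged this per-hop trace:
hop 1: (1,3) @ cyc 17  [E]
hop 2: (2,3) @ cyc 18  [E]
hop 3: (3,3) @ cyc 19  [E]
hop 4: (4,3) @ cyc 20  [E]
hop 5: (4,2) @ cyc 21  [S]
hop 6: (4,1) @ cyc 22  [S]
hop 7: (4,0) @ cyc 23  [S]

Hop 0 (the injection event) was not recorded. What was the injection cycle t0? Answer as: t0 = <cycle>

At hop 1 the cycle is 17; in general cyc_k = t0 + kL.
So t0 = 17 − 1·1 = 16.

t0 = 16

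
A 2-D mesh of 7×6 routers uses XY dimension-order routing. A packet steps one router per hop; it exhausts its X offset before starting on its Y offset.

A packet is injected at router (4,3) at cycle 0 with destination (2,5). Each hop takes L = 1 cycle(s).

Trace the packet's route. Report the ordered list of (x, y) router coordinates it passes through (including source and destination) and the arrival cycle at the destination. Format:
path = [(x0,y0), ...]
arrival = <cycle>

  0. router=(4,3) cycle=0 (inject)
  1. router=(3,3) cycle=1 dir=W
  2. router=(2,3) cycle=2 dir=W
  3. router=(2,4) cycle=3 dir=N
  4. router=(2,5) cycle=4 dir=N

path = [(4,3), (3,3), (2,3), (2,4), (2,5)]
arrival = 4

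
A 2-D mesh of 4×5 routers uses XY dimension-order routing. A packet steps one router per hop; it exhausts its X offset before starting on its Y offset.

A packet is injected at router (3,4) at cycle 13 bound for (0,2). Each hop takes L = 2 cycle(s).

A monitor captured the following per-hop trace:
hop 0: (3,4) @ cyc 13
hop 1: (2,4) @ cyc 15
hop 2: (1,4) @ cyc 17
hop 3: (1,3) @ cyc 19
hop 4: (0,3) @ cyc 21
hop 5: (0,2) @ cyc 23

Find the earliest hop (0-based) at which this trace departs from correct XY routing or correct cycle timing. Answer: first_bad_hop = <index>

hop 1: step (-1,+0), +2 cyc — ok
hop 2: step (-1,+0), +2 cyc — ok
hop 3: step (+0,-1), +2 cyc — BAD: Y-move but x=1≠0

first_bad_hop = 3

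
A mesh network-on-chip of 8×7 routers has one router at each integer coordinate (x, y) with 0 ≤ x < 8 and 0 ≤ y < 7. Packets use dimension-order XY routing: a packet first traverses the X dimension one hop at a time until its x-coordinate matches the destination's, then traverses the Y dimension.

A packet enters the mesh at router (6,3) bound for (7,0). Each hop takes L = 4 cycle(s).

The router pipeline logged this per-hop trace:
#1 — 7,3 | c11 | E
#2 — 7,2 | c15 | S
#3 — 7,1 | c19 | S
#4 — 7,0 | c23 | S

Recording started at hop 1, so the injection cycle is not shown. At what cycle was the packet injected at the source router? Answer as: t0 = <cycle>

The first recorded entry is hop 1 at cycle 11.
So t0 = 11 − 1·4 = 7.

t0 = 7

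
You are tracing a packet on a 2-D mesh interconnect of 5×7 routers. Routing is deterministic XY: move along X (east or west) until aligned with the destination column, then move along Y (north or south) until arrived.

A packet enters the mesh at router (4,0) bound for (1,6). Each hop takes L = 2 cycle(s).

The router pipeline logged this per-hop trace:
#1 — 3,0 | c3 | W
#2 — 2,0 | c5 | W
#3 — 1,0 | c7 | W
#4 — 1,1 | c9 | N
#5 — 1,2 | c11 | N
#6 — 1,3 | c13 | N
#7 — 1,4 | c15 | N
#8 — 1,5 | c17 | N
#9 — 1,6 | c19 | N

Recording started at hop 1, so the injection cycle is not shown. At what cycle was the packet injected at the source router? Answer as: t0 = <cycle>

The first recorded entry is hop 1 at cycle 3.
So t0 = 3 − 1·2 = 1.

t0 = 1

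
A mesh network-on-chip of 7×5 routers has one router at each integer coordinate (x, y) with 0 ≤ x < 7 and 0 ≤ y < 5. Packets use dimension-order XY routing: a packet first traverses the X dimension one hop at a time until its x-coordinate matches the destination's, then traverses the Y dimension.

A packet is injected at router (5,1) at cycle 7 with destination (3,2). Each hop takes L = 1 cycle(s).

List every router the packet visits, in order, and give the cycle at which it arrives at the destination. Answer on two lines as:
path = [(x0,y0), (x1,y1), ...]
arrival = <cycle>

path = [(5,1), (4,1), (3,1), (3,2)]
arrival = 10

#0 — 5,1 | c7
#1 — 4,1 | c8 | W
#2 — 3,1 | c9 | W
#3 — 3,2 | c10 | N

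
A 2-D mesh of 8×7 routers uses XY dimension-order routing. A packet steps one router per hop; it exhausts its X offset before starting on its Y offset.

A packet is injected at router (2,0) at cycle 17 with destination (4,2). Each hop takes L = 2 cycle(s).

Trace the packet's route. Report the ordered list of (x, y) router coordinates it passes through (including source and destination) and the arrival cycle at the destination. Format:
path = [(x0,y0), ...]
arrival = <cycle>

src (2,0)  cyc=17
E→(3,0)  cyc=19
E→(4,0)  cyc=21
N→(4,1)  cyc=23
N→(4,2)  cyc=25

path = [(2,0), (3,0), (4,0), (4,1), (4,2)]
arrival = 25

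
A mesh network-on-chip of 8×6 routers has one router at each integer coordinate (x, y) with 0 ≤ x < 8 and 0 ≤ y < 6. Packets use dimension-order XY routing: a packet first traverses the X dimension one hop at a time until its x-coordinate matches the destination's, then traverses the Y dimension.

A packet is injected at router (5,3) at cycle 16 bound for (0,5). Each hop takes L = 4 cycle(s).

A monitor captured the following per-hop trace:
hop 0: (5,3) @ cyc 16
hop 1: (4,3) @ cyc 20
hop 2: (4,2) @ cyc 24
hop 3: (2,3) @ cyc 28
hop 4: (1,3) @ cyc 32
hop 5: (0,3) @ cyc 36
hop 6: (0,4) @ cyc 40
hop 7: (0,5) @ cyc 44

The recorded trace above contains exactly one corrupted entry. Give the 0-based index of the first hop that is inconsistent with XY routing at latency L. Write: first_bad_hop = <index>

  1: Δx=-1 Δy=+0 Δt=4 [ok]
  2: Δx=+0 Δy=-1 Δt=4 [BAD: Y-move but x=4≠0]

first_bad_hop = 2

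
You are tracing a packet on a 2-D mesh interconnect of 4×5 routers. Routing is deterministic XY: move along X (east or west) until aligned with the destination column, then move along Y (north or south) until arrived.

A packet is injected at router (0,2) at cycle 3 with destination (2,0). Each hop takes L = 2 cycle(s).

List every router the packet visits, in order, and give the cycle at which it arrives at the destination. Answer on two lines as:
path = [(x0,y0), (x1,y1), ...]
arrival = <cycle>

t=3: at (0,2)
t=5: at (1,2) after E
t=7: at (2,2) after E
t=9: at (2,1) after S
t=11: at (2,0) after S

path = [(0,2), (1,2), (2,2), (2,1), (2,0)]
arrival = 11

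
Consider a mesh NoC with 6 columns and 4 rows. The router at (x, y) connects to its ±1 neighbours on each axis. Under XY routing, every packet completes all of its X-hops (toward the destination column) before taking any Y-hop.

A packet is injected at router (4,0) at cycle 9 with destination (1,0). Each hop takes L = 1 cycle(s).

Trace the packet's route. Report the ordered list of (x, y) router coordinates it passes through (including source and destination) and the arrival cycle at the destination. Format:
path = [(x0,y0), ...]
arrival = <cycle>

t=9: at (4,0)
t=10: at (3,0) after W
t=11: at (2,0) after W
t=12: at (1,0) after W

path = [(4,0), (3,0), (2,0), (1,0)]
arrival = 12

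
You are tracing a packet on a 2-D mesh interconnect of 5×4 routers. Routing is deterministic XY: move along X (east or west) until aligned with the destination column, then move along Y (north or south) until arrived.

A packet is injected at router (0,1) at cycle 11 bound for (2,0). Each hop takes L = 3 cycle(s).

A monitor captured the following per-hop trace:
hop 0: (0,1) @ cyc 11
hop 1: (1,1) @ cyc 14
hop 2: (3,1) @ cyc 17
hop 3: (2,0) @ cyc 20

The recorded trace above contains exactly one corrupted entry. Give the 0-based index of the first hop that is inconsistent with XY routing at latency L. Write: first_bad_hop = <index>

check 1→ d=(1,0) cyc+3: ok
check 2→ d=(2,0) cyc+3: BAD: non-unit step

first_bad_hop = 2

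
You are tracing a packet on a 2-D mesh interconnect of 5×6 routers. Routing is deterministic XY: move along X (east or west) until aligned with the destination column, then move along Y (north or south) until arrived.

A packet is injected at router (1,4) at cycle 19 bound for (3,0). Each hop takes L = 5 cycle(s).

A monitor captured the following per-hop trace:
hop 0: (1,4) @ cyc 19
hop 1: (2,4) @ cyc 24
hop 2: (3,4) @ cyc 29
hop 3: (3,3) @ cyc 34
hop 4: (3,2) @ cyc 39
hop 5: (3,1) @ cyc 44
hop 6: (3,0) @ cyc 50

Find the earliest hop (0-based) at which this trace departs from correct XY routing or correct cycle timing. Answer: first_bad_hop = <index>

  1: Δx=+1 Δy=+0 Δt=5 [ok]
  2: Δx=+1 Δy=+0 Δt=5 [ok]
  3: Δx=+0 Δy=-1 Δt=5 [ok]
  4: Δx=+0 Δy=-1 Δt=5 [ok]
  5: Δx=+0 Δy=-1 Δt=5 [ok]
  6: Δx=+0 Δy=-1 Δt=6 [BAD: Δcyc=6≠L]

first_bad_hop = 6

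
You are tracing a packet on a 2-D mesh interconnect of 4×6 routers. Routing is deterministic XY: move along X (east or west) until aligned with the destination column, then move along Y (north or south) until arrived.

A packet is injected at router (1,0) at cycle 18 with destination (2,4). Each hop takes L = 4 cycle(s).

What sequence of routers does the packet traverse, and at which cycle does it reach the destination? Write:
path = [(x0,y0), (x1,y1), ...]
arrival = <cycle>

path = [(1,0), (2,0), (2,1), (2,2), (2,3), (2,4)]
arrival = 38

[0] x=1 y=0 t=18
[1] x=2 y=0 t=22 →E
[2] x=2 y=1 t=26 →N
[3] x=2 y=2 t=30 →N
[4] x=2 y=3 t=34 →N
[5] x=2 y=4 t=38 →N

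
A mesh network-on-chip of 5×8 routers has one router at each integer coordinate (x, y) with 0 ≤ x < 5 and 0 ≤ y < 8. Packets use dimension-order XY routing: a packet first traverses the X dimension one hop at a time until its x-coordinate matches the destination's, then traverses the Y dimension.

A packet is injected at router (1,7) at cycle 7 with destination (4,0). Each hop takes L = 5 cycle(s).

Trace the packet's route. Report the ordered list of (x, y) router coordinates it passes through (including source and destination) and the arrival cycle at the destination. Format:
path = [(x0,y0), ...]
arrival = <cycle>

path = [(1,7), (2,7), (3,7), (4,7), (4,6), (4,5), (4,4), (4,3), (4,2), (4,1), (4,0)]
arrival = 57

  0. router=(1,7) cycle=7 (inject)
  1. router=(2,7) cycle=12 dir=E
  2. router=(3,7) cycle=17 dir=E
  3. router=(4,7) cycle=22 dir=E
  4. router=(4,6) cycle=27 dir=S
  5. router=(4,5) cycle=32 dir=S
  6. router=(4,4) cycle=37 dir=S
  7. router=(4,3) cycle=42 dir=S
  8. router=(4,2) cycle=47 dir=S
  9. router=(4,1) cycle=52 dir=S
  10. router=(4,0) cycle=57 dir=S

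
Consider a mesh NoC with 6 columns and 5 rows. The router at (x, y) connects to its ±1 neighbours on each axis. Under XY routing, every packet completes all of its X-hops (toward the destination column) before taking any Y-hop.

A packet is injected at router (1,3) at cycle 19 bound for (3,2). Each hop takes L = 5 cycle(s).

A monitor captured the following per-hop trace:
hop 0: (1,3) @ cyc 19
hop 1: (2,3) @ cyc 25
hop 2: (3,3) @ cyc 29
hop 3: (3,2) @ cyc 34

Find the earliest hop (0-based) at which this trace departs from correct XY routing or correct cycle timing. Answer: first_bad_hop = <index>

[1] (+1,+0) / 6c ⇒ BAD: Δcyc=6≠L

first_bad_hop = 1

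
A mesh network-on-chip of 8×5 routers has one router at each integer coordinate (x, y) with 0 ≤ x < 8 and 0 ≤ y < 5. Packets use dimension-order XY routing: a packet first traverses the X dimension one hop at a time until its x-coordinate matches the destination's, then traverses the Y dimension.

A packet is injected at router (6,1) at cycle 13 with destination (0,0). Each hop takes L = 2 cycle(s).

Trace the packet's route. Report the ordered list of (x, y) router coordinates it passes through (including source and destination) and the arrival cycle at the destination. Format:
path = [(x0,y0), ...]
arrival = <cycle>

  0. router=(6,1) cycle=13 (inject)
  1. router=(5,1) cycle=15 dir=W
  2. router=(4,1) cycle=17 dir=W
  3. router=(3,1) cycle=19 dir=W
  4. router=(2,1) cycle=21 dir=W
  5. router=(1,1) cycle=23 dir=W
  6. router=(0,1) cycle=25 dir=W
  7. router=(0,0) cycle=27 dir=S

path = [(6,1), (5,1), (4,1), (3,1), (2,1), (1,1), (0,1), (0,0)]
arrival = 27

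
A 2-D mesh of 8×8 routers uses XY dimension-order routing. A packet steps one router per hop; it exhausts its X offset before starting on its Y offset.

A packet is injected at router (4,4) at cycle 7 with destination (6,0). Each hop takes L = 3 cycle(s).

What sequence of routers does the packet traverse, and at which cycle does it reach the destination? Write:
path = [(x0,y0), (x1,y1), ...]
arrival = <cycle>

#0 — 4,4 | c7
#1 — 5,4 | c10 | E
#2 — 6,4 | c13 | E
#3 — 6,3 | c16 | S
#4 — 6,2 | c19 | S
#5 — 6,1 | c22 | S
#6 — 6,0 | c25 | S

path = [(4,4), (5,4), (6,4), (6,3), (6,2), (6,1), (6,0)]
arrival = 25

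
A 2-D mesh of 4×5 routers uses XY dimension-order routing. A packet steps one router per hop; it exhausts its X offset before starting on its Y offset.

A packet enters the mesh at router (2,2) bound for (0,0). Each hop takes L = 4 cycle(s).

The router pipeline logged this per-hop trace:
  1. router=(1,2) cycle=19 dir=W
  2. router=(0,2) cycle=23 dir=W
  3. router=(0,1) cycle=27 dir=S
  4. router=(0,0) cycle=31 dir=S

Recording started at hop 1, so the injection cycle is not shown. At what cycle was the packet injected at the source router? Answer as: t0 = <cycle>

cyc[1] = 19 and cyc[k] = t0 + k·L for every k.
Therefore t0 = 19 − L = 15.

t0 = 15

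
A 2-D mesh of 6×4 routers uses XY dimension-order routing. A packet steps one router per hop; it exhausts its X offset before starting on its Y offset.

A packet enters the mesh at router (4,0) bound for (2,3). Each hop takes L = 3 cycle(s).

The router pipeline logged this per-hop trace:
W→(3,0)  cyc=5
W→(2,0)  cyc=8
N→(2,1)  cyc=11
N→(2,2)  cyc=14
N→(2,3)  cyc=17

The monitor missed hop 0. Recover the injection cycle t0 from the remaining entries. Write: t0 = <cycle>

t0 = 2

cyc[1] = 5 and cyc[k] = t0 + k·L for every k.
So t0 = 5 − 1·3 = 2.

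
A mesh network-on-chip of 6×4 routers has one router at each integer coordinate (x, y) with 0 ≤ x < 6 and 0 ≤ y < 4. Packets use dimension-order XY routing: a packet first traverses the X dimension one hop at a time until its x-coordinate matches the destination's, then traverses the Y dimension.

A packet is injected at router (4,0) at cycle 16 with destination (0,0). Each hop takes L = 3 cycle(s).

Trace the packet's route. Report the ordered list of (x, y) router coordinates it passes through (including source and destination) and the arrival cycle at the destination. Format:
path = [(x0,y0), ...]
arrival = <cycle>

path = [(4,0), (3,0), (2,0), (1,0), (0,0)]
arrival = 28

src (4,0)  cyc=16
W→(3,0)  cyc=19
W→(2,0)  cyc=22
W→(1,0)  cyc=25
W→(0,0)  cyc=28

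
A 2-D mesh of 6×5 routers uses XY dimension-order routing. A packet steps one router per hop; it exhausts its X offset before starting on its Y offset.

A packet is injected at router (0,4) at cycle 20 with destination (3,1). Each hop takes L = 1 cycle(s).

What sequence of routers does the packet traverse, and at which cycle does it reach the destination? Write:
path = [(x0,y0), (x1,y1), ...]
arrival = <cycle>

#0 — 0,4 | c20
#1 — 1,4 | c21 | E
#2 — 2,4 | c22 | E
#3 — 3,4 | c23 | E
#4 — 3,3 | c24 | S
#5 — 3,2 | c25 | S
#6 — 3,1 | c26 | S

path = [(0,4), (1,4), (2,4), (3,4), (3,3), (3,2), (3,1)]
arrival = 26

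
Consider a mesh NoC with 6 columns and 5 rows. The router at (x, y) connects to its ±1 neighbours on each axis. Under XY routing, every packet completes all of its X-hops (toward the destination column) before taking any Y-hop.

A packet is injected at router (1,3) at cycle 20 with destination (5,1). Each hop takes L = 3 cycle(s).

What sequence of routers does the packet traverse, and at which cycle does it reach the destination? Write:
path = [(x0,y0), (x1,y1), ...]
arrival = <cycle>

path = [(1,3), (2,3), (3,3), (4,3), (5,3), (5,2), (5,1)]
arrival = 38

t=20: at (1,3)
t=23: at (2,3) after E
t=26: at (3,3) after E
t=29: at (4,3) after E
t=32: at (5,3) after E
t=35: at (5,2) after S
t=38: at (5,1) after S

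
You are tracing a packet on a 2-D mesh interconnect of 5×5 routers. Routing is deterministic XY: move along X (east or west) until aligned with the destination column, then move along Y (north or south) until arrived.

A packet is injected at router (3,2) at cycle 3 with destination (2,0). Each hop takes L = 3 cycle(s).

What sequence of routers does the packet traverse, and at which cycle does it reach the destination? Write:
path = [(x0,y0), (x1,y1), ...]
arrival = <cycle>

path = [(3,2), (2,2), (2,1), (2,0)]
arrival = 12

hop 0: (3,2) @ cyc 3
hop 1: (2,2) @ cyc 6  [W]
hop 2: (2,1) @ cyc 9  [S]
hop 3: (2,0) @ cyc 12  [S]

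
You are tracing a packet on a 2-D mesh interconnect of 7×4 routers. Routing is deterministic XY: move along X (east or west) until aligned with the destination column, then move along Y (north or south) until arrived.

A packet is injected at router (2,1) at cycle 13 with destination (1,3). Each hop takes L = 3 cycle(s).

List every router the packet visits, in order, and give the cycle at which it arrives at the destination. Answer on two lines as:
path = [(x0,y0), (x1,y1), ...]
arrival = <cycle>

hop 0: (2,1) @ cyc 13
hop 1: (1,1) @ cyc 16  [W]
hop 2: (1,2) @ cyc 19  [N]
hop 3: (1,3) @ cyc 22  [N]

path = [(2,1), (1,1), (1,2), (1,3)]
arrival = 22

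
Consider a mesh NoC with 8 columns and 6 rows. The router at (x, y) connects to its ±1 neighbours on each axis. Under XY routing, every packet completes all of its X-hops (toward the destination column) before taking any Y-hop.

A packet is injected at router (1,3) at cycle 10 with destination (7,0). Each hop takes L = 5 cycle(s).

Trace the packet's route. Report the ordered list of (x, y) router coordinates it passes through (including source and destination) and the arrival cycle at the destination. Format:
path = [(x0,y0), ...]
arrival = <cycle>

  0. router=(1,3) cycle=10 (inject)
  1. router=(2,3) cycle=15 dir=E
  2. router=(3,3) cycle=20 dir=E
  3. router=(4,3) cycle=25 dir=E
  4. router=(5,3) cycle=30 dir=E
  5. router=(6,3) cycle=35 dir=E
  6. router=(7,3) cycle=40 dir=E
  7. router=(7,2) cycle=45 dir=S
  8. router=(7,1) cycle=50 dir=S
  9. router=(7,0) cycle=55 dir=S

path = [(1,3), (2,3), (3,3), (4,3), (5,3), (6,3), (7,3), (7,2), (7,1), (7,0)]
arrival = 55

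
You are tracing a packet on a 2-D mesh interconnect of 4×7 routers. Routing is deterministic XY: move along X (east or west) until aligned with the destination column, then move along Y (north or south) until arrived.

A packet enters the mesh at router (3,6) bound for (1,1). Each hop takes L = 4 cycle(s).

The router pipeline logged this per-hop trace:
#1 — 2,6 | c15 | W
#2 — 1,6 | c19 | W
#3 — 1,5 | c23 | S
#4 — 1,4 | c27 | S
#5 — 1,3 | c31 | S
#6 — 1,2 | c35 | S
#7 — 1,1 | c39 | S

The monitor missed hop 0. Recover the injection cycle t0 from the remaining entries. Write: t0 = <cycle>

t0 = 11

The first recorded entry is hop 1 at cycle 15.
Subtract one hop: t0 = 15 − 4 = 11.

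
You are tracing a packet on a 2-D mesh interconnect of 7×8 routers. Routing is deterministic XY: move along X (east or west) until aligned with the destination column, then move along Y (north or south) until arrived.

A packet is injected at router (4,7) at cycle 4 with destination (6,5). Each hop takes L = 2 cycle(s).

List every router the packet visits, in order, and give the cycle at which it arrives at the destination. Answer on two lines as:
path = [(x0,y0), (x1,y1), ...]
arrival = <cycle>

src (4,7)  cyc=4
E→(5,7)  cyc=6
E→(6,7)  cyc=8
S→(6,6)  cyc=10
S→(6,5)  cyc=12

path = [(4,7), (5,7), (6,7), (6,6), (6,5)]
arrival = 12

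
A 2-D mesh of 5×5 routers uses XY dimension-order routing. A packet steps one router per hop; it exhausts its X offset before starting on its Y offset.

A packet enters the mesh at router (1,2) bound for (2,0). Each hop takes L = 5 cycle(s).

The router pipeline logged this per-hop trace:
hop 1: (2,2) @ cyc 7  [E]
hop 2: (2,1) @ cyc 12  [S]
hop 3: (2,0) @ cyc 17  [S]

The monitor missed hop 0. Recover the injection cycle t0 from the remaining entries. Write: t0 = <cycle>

t0 = 2

Hop 1 reached at cycle 7; hop k is at t0 + k·L.
Therefore t0 = 7 − L = 2.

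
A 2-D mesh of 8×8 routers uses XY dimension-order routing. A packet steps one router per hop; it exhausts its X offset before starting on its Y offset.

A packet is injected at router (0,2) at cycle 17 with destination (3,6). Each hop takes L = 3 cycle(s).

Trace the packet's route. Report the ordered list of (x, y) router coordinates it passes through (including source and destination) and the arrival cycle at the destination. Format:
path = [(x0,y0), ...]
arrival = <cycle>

src (0,2)  cyc=17
E→(1,2)  cyc=20
E→(2,2)  cyc=23
E→(3,2)  cyc=26
N→(3,3)  cyc=29
N→(3,4)  cyc=32
N→(3,5)  cyc=35
N→(3,6)  cyc=38

path = [(0,2), (1,2), (2,2), (3,2), (3,3), (3,4), (3,5), (3,6)]
arrival = 38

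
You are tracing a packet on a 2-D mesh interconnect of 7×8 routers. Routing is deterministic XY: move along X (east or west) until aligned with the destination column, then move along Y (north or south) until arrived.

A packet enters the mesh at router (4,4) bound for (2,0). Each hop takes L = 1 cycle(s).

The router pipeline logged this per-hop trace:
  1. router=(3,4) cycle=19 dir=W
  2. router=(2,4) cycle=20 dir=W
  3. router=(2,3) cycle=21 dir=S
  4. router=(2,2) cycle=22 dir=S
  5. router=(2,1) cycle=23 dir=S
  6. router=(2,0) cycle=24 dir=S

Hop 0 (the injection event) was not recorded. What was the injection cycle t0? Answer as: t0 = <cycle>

cyc[1] = 19 and cyc[k] = t0 + k·L for every k.
t0 = cyc[1] − L = 19 − 1 = 18.

t0 = 18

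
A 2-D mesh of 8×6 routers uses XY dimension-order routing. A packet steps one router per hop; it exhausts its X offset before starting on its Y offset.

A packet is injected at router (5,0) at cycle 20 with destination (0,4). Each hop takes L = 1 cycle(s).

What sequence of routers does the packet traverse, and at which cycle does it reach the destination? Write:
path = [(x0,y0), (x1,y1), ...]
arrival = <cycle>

[0] x=5 y=0 t=20
[1] x=4 y=0 t=21 →W
[2] x=3 y=0 t=22 →W
[3] x=2 y=0 t=23 →W
[4] x=1 y=0 t=24 →W
[5] x=0 y=0 t=25 →W
[6] x=0 y=1 t=26 →N
[7] x=0 y=2 t=27 →N
[8] x=0 y=3 t=28 →N
[9] x=0 y=4 t=29 →N

path = [(5,0), (4,0), (3,0), (2,0), (1,0), (0,0), (0,1), (0,2), (0,3), (0,4)]
arrival = 29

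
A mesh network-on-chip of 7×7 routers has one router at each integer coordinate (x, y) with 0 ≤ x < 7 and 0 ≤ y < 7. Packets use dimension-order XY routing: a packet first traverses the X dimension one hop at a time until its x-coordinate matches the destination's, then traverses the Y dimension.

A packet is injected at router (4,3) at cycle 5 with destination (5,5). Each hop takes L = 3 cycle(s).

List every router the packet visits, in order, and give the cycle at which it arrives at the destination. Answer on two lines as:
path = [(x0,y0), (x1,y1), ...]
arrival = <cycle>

  0. router=(4,3) cycle=5 (inject)
  1. router=(5,3) cycle=8 dir=E
  2. router=(5,4) cycle=11 dir=N
  3. router=(5,5) cycle=14 dir=N

path = [(4,3), (5,3), (5,4), (5,5)]
arrival = 14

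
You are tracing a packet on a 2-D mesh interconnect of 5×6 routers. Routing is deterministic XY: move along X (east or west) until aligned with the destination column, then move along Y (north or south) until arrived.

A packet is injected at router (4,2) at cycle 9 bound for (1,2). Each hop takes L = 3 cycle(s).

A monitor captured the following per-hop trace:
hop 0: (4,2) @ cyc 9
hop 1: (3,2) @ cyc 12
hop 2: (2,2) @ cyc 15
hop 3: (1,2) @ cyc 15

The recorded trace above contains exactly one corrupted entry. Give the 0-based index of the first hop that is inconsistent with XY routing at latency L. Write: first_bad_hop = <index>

first_bad_hop = 3

hop 1: step (-1,+0), +3 cyc — ok
hop 2: step (-1,+0), +3 cyc — ok
hop 3: step (-1,+0), +0 cyc — BAD: Δcyc=0≠L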